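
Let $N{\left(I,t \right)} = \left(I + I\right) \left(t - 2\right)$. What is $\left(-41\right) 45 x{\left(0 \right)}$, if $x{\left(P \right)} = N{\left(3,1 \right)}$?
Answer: $11070$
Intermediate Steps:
$N{\left(I,t \right)} = 2 I \left(-2 + t\right)$
$x{\left(P \right)} = -6$ ($x{\left(P \right)} = 2 \cdot 3 \left(-2 + 1\right) = 2 \cdot 3 \left(-1\right) = -6$)
$\left(-41\right) 45 x{\left(0 \right)} = \left(-41\right) 45 \left(-6\right) = \left(-1845\right) \left(-6\right) = 11070$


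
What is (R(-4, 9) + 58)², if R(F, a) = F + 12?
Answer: 4356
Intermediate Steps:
R(F, a) = 12 + F
(R(-4, 9) + 58)² = ((12 - 4) + 58)² = (8 + 58)² = 66² = 4356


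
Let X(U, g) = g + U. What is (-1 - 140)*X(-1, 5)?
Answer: -564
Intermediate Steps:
X(U, g) = U + g
(-1 - 140)*X(-1, 5) = (-1 - 140)*(-1 + 5) = -141*4 = -564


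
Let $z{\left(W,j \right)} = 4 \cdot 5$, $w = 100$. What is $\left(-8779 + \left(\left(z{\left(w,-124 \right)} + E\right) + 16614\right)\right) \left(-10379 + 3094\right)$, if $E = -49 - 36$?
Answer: $-56604450$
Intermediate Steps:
$E = -85$ ($E = -49 - 36 = -85$)
$z{\left(W,j \right)} = 20$
$\left(-8779 + \left(\left(z{\left(w,-124 \right)} + E\right) + 16614\right)\right) \left(-10379 + 3094\right) = \left(-8779 + \left(\left(20 - 85\right) + 16614\right)\right) \left(-10379 + 3094\right) = \left(-8779 + \left(-65 + 16614\right)\right) \left(-7285\right) = \left(-8779 + 16549\right) \left(-7285\right) = 7770 \left(-7285\right) = -56604450$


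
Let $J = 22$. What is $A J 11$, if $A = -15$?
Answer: $-3630$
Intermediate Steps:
$A J 11 = \left(-15\right) 22 \cdot 11 = \left(-330\right) 11 = -3630$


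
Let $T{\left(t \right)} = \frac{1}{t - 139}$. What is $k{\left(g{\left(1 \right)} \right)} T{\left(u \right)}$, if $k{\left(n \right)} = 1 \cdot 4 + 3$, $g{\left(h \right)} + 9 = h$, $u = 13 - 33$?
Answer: $- \frac{7}{159} \approx -0.044025$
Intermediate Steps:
$u = -20$
$g{\left(h \right)} = -9 + h$
$k{\left(n \right)} = 7$ ($k{\left(n \right)} = 4 + 3 = 7$)
$T{\left(t \right)} = \frac{1}{-139 + t}$
$k{\left(g{\left(1 \right)} \right)} T{\left(u \right)} = \frac{7}{-139 - 20} = \frac{7}{-159} = 7 \left(- \frac{1}{159}\right) = - \frac{7}{159}$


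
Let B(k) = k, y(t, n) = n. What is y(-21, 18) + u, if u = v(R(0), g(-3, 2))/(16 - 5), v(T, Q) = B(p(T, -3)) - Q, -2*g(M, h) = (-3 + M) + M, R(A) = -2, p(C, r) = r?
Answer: 381/22 ≈ 17.318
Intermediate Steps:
g(M, h) = 3/2 - M (g(M, h) = -((-3 + M) + M)/2 = -(-3 + 2*M)/2 = 3/2 - M)
v(T, Q) = -3 - Q
u = -15/22 (u = (-3 - (3/2 - 1*(-3)))/(16 - 5) = (-3 - (3/2 + 3))/11 = (-3 - 1*9/2)/11 = (-3 - 9/2)/11 = (1/11)*(-15/2) = -15/22 ≈ -0.68182)
y(-21, 18) + u = 18 - 15/22 = 381/22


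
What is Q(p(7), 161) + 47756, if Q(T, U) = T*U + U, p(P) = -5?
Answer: 47112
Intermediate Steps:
Q(T, U) = U + T*U
Q(p(7), 161) + 47756 = 161*(1 - 5) + 47756 = 161*(-4) + 47756 = -644 + 47756 = 47112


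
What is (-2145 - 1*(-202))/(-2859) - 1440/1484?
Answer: -308387/1060689 ≈ -0.29074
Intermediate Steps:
(-2145 - 1*(-202))/(-2859) - 1440/1484 = (-2145 + 202)*(-1/2859) - 1440*1/1484 = -1943*(-1/2859) - 360/371 = 1943/2859 - 360/371 = -308387/1060689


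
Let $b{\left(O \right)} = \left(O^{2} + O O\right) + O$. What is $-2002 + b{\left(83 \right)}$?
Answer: $11859$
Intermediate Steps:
$b{\left(O \right)} = O + 2 O^{2}$ ($b{\left(O \right)} = \left(O^{2} + O^{2}\right) + O = 2 O^{2} + O = O + 2 O^{2}$)
$-2002 + b{\left(83 \right)} = -2002 + 83 \left(1 + 2 \cdot 83\right) = -2002 + 83 \left(1 + 166\right) = -2002 + 83 \cdot 167 = -2002 + 13861 = 11859$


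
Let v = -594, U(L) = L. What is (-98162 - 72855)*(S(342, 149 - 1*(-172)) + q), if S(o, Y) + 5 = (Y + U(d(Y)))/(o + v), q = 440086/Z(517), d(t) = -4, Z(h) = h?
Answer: -244501812223/1692 ≈ -1.4450e+8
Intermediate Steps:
q = 440086/517 ≈ 851.23
S(o, Y) = -5 + (-4 + Y)/(-594 + o) (S(o, Y) = -5 + (Y - 4)/(o - 594) = -5 + (-4 + Y)/(-594 + o))
(-98162 - 72855)*(S(342, 149 - 1*(-172)) + q) = (-98162 - 72855)*((2966 + (149 - 1*(-172)) - 5*342)/(-594 + 342) + 440086/517) = -171017*((2966 + (149 + 172) - 1710)/(-252) + 440086/517) = -171017*(-(2966 + 321 - 1710)/252 + 440086/517) = -171017*(-1/252*1577 + 440086/517) = -171017*(-1577/252 + 440086/517) = -171017*110086363/130284 = -244501812223/1692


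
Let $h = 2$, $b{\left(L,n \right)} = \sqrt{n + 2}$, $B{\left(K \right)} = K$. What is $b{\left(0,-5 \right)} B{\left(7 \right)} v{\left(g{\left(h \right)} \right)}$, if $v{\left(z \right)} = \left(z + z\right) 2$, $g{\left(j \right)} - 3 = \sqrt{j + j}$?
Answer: $140 i \sqrt{3} \approx 242.49 i$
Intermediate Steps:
$b{\left(L,n \right)} = \sqrt{2 + n}$
$g{\left(j \right)} = 3 + \sqrt{2} \sqrt{j}$ ($g{\left(j \right)} = 3 + \sqrt{j + j} = 3 + \sqrt{2 j} = 3 + \sqrt{2} \sqrt{j}$)
$v{\left(z \right)} = 4 z$ ($v{\left(z \right)} = 2 z 2 = 4 z$)
$b{\left(0,-5 \right)} B{\left(7 \right)} v{\left(g{\left(h \right)} \right)} = \sqrt{2 - 5} \cdot 7 \cdot 4 \left(3 + \sqrt{2} \sqrt{2}\right) = \sqrt{-3} \cdot 7 \cdot 4 \left(3 + 2\right) = i \sqrt{3} \cdot 7 \cdot 4 \cdot 5 = 7 i \sqrt{3} \cdot 20 = 140 i \sqrt{3}$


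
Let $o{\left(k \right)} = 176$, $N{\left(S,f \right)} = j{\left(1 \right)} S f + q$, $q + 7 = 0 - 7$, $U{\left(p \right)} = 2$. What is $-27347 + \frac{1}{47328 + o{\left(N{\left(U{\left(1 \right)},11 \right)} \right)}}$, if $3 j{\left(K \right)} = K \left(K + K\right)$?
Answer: $- \frac{1299091887}{47504} \approx -27347.0$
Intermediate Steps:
$q = -14$ ($q = -7 + \left(0 - 7\right) = -7 - 7 = -14$)
$j{\left(K \right)} = \frac{2 K^{2}}{3}$ ($j{\left(K \right)} = \frac{K \left(K + K\right)}{3} = \frac{K 2 K}{3} = \frac{2 K^{2}}{3}$)
$N{\left(S,f \right)} = -14 + \frac{2 S f}{3}$ ($N{\left(S,f \right)} = \frac{2 \cdot 1^{2}}{3} S f - 14 = \frac{2}{3} \cdot 1 S f - 14 = \frac{2 S}{3} f - 14 = \frac{2 S f}{3} - 14 = -14 + \frac{2 S f}{3}$)
$-27347 + \frac{1}{47328 + o{\left(N{\left(U{\left(1 \right)},11 \right)} \right)}} = -27347 + \frac{1}{47328 + 176} = -27347 + \frac{1}{47504} = - \frac{1299091887}{47504}$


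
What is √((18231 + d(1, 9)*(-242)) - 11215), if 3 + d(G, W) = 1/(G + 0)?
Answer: 50*√3 ≈ 86.603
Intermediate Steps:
d(G, W) = -3 + 1/G (d(G, W) = -3 + 1/(G + 0) = -3 + 1/G)
√((18231 + d(1, 9)*(-242)) - 11215) = √((18231 + (-3 + 1/1)*(-242)) - 11215) = √((18231 + (-3 + 1)*(-242)) - 11215) = √((18231 - 2*(-242)) - 11215) = √((18231 + 484) - 11215) = √(18715 - 11215) = √7500 = 50*√3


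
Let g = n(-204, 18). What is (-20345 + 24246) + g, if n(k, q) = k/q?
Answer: 11669/3 ≈ 3889.7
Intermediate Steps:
g = -34/3 (g = -204/18 = -204*1/18 = -34/3 ≈ -11.333)
(-20345 + 24246) + g = (-20345 + 24246) - 34/3 = 3901 - 34/3 = 11669/3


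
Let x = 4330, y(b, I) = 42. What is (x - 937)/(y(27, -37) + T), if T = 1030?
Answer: 3393/1072 ≈ 3.1651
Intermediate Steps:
(x - 937)/(y(27, -37) + T) = (4330 - 937)/(42 + 1030) = 3393/1072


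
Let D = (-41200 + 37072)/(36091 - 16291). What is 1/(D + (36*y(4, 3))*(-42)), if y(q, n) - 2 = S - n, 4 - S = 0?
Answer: -825/3742372 ≈ -0.00022045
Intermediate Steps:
S = 4 (S = 4 - 1*0 = 4 + 0 = 4)
y(q, n) = 6 - n (y(q, n) = 2 + (4 - n) = 6 - n)
D = -172/825 (D = -4128/19800 = -4128*1/19800 = -172/825 ≈ -0.20848)
1/(D + (36*y(4, 3))*(-42)) = 1/(-172/825 + (36*(6 - 1*3))*(-42)) = 1/(-172/825 + (36*(6 - 3))*(-42)) = 1/(-172/825 + (36*3)*(-42)) = 1/(-172/825 + 108*(-42)) = 1/(-172/825 - 4536) = 1/(-3742372/825) = -825/3742372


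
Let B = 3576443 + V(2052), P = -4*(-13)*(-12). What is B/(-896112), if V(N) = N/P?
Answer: -185974865/46597824 ≈ -3.9911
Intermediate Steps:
P = -624 (P = 52*(-12) = -624)
V(N) = -N/624 (V(N) = N/(-624) = N*(-1/624) = -N/624)
B = 185974865/52 (B = 3576443 - 1/624*2052 = 3576443 - 171/52 = 185974865/52 ≈ 3.5764e+6)
B/(-896112) = (185974865/52)/(-896112) = (185974865/52)*(-1/896112) = -185974865/46597824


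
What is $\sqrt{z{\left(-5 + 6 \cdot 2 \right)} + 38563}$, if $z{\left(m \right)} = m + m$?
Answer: $\sqrt{38577} \approx 196.41$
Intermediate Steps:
$z{\left(m \right)} = 2 m$
$\sqrt{z{\left(-5 + 6 \cdot 2 \right)} + 38563} = \sqrt{2 \left(-5 + 6 \cdot 2\right) + 38563} = \sqrt{2 \left(-5 + 12\right) + 38563} = \sqrt{2 \cdot 7 + 38563} = \sqrt{14 + 38563} = \sqrt{38577}$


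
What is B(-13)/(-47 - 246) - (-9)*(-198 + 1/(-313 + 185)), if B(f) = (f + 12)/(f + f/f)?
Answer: -200504327/112512 ≈ -1782.1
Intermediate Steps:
B(f) = (12 + f)/(1 + f) (B(f) = (12 + f)/(f + 1) = (12 + f)/(1 + f))
B(-13)/(-47 - 246) - (-9)*(-198 + 1/(-313 + 185)) = ((12 - 13)/(1 - 13))/(-47 - 246) - (-9)*(-198 + 1/(-313 + 185)) = (-1/(-12))/(-293) - (-9)*(-198 + 1/(-128)) = -1/12*(-1)*(-1/293) - (-9)*(-198 - 1/128) = (1/12)*(-1/293) - (-9)*(-25345)/128 = -1/3516 - 1*228105/128 = -1/3516 - 228105/128 = -200504327/112512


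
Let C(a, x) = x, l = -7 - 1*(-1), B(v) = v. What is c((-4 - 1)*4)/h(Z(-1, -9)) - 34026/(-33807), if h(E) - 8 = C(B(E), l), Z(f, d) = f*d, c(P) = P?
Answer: -101348/11269 ≈ -8.9935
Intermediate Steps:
l = -6 (l = -7 + 1 = -6)
Z(f, d) = d*f
h(E) = 2 (h(E) = 8 - 6 = 2)
c((-4 - 1)*4)/h(Z(-1, -9)) - 34026/(-33807) = ((-4 - 1)*4)/2 - 34026/(-33807) = -5*4*(½) - 34026*(-1/33807) = -20*½ + 11342/11269 = -10 + 11342/11269 = -101348/11269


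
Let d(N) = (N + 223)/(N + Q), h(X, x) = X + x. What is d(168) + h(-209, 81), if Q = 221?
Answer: -49401/389 ≈ -126.99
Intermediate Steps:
d(N) = (223 + N)/(221 + N) (d(N) = (N + 223)/(N + 221) = (223 + N)/(221 + N))
d(168) + h(-209, 81) = (223 + 168)/(221 + 168) + (-209 + 81) = 391/389 - 128 = -49401/389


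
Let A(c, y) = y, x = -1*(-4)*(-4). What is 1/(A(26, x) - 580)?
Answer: -1/596 ≈ -0.0016779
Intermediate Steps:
x = -16 (x = 4*(-4) = -16)
1/(A(26, x) - 580) = 1/(-16 - 580) = 1/(-596) = -1/596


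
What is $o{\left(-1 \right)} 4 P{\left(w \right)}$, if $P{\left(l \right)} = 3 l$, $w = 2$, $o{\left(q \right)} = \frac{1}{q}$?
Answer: $-24$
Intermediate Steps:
$o{\left(-1 \right)} 4 P{\left(w \right)} = \frac{1}{-1} \cdot 4 \cdot 3 \cdot 2 = \left(-1\right) 4 \cdot 6 = \left(-4\right) 6 = -24$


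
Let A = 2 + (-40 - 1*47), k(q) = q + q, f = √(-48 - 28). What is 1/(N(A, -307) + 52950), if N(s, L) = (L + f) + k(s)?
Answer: 52473/2753415805 - 2*I*√19/2753415805 ≈ 1.9057e-5 - 3.1662e-9*I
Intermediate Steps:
f = 2*I*√19 (f = √(-76) = 2*I*√19 ≈ 8.7178*I)
k(q) = 2*q
A = -85 (A = 2 + (-40 - 47) = 2 - 87 = -85)
N(s, L) = L + 2*s + 2*I*√19 (N(s, L) = (L + 2*I*√19) + 2*s = L + 2*s + 2*I*√19)
1/(N(A, -307) + 52950) = 1/((-307 + 2*(-85) + 2*I*√19) + 52950) = 1/((-307 - 170 + 2*I*√19) + 52950) = 1/((-477 + 2*I*√19) + 52950) = 1/(52473 + 2*I*√19)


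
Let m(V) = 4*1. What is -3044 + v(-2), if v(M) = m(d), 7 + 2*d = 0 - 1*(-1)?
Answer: -3040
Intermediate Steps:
d = -3 (d = -7/2 + (0 - 1*(-1))/2 = -7/2 + (0 + 1)/2 = -7/2 + (½)*1 = -7/2 + ½ = -3)
m(V) = 4
v(M) = 4
-3044 + v(-2) = -3044 + 4 = -3040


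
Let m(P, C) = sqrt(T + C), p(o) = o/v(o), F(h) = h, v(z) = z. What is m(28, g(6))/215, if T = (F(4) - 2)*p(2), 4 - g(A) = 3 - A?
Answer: 3/215 ≈ 0.013953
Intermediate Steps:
g(A) = 1 + A (g(A) = 4 - (3 - A) = 4 + (-3 + A) = 1 + A)
p(o) = 1 (p(o) = o/o = 1)
T = 2 (T = (4 - 2)*1 = 2*1 = 2)
m(P, C) = sqrt(2 + C)
m(28, g(6))/215 = sqrt(2 + (1 + 6))/215 = sqrt(2 + 7)*(1/215) = sqrt(9)*(1/215) = 3*(1/215) = 3/215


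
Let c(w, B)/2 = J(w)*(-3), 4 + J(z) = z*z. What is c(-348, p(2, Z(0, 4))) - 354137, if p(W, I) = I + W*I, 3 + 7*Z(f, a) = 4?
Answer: -1080737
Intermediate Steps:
Z(f, a) = ⅐ (Z(f, a) = -3/7 + (⅐)*4 = -3/7 + 4/7 = ⅐)
p(W, I) = I + I*W
J(z) = -4 + z² (J(z) = -4 + z*z = -4 + z²)
c(w, B) = 24 - 6*w² (c(w, B) = 2*((-4 + w²)*(-3)) = 2*(12 - 3*w²) = 24 - 6*w²)
c(-348, p(2, Z(0, 4))) - 354137 = (24 - 6*(-348)²) - 354137 = (24 - 6*121104) - 354137 = (24 - 726624) - 354137 = -726600 - 354137 = -1080737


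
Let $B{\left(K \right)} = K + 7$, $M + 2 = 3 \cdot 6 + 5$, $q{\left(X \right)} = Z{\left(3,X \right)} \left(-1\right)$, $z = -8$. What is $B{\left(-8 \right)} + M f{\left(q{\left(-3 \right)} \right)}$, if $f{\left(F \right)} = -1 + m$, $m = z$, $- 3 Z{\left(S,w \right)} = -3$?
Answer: $-190$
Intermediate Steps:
$Z{\left(S,w \right)} = 1$ ($Z{\left(S,w \right)} = \left(- \frac{1}{3}\right) \left(-3\right) = 1$)
$m = -8$
$q{\left(X \right)} = -1$ ($q{\left(X \right)} = 1 \left(-1\right) = -1$)
$f{\left(F \right)} = -9$ ($f{\left(F \right)} = -1 - 8 = -9$)
$M = 21$ ($M = -2 + \left(3 \cdot 6 + 5\right) = -2 + \left(18 + 5\right) = -2 + 23 = 21$)
$B{\left(K \right)} = 7 + K$
$B{\left(-8 \right)} + M f{\left(q{\left(-3 \right)} \right)} = \left(7 - 8\right) + 21 \left(-9\right) = -1 - 189 = -190$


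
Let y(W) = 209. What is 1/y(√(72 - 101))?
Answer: 1/209 ≈ 0.0047847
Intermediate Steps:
1/y(√(72 - 101)) = 1/209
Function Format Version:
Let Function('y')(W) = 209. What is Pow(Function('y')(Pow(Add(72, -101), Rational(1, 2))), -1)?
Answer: Rational(1, 209) ≈ 0.0047847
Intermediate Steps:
Pow(Function('y')(Pow(Add(72, -101), Rational(1, 2))), -1) = Pow(209, -1) = Rational(1, 209)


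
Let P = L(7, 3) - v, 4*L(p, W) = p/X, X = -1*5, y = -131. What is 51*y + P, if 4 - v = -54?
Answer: -134787/20 ≈ -6739.4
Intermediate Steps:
v = 58 (v = 4 - 1*(-54) = 4 + 54 = 58)
X = -5
L(p, W) = -p/20 (L(p, W) = (p/(-5))/4 = (p*(-⅕))/4 = (-p/5)/4 = -p/20)
P = -1167/20 (P = -1/20*7 - 1*58 = -7/20 - 58 = -1167/20 ≈ -58.350)
51*y + P = 51*(-131) - 1167/20 = -6681 - 1167/20 = -134787/20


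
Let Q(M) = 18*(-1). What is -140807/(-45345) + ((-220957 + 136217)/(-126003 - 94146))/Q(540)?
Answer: 92355138179/29947969215 ≈ 3.0839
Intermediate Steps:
Q(M) = -18
-140807/(-45345) + ((-220957 + 136217)/(-126003 - 94146))/Q(540) = -140807/(-45345) + ((-220957 + 136217)/(-126003 - 94146))/(-18) = -140807*(-1/45345) - 84740/(-220149)*(-1/18) = 140807/45345 - 84740*(-1/220149)*(-1/18) = 140807/45345 + (84740/220149)*(-1/18) = 140807/45345 - 42370/1981341 = 92355138179/29947969215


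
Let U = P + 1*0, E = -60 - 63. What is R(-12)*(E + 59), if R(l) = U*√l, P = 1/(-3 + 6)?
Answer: -128*I*√3/3 ≈ -73.901*I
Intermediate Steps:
E = -123
P = ⅓ (P = 1/3 = ⅓ ≈ 0.33333)
U = ⅓ (U = ⅓ + 1*0 = ⅓ + 0 = ⅓ ≈ 0.33333)
R(l) = √l/3
R(-12)*(E + 59) = (√(-12)/3)*(-123 + 59) = ((2*I*√3)/3)*(-64) = (2*I*√3/3)*(-64) = -128*I*√3/3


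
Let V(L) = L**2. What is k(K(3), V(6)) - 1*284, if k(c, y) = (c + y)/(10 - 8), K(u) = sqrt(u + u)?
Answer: -266 + sqrt(6)/2 ≈ -264.78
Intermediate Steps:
K(u) = sqrt(2)*sqrt(u) (K(u) = sqrt(2*u) = sqrt(2)*sqrt(u))
k(c, y) = c/2 + y/2 (k(c, y) = (c + y)/2 = (c + y)*(1/2) = c/2 + y/2)
k(K(3), V(6)) - 1*284 = ((sqrt(2)*sqrt(3))/2 + (1/2)*6**2) - 1*284 = (sqrt(6)/2 + (1/2)*36) - 284 = (sqrt(6)/2 + 18) - 284 = (18 + sqrt(6)/2) - 284 = -266 + sqrt(6)/2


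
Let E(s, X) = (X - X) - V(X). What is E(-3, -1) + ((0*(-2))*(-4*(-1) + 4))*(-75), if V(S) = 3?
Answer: -3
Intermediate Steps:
E(s, X) = -3 (E(s, X) = (X - X) - 1*3 = 0 - 3 = -3)
E(-3, -1) + ((0*(-2))*(-4*(-1) + 4))*(-75) = -3 + ((0*(-2))*(-4*(-1) + 4))*(-75) = -3 + (0*(4 + 4))*(-75) = -3 + (0*8)*(-75) = -3 + 0*(-75) = -3 + 0 = -3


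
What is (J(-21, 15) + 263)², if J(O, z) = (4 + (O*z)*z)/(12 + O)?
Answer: 50239744/81 ≈ 6.2024e+5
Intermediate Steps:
J(O, z) = (4 + O*z²)/(12 + O)
(J(-21, 15) + 263)² = ((4 - 21*15²)/(12 - 21) + 263)² = ((4 - 21*225)/(-9) + 263)² = (-(4 - 4725)/9 + 263)² = (-⅑*(-4721) + 263)² = (4721/9 + 263)² = (7088/9)² = 50239744/81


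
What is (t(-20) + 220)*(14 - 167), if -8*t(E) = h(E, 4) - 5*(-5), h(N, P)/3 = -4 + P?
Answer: -265455/8 ≈ -33182.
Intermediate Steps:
h(N, P) = -12 + 3*P (h(N, P) = 3*(-4 + P) = -12 + 3*P)
t(E) = -25/8 (t(E) = -((-12 + 3*4) - 5*(-5))/8 = -((-12 + 12) + 25)/8 = -(0 + 25)/8 = -⅛*25 = -25/8)
(t(-20) + 220)*(14 - 167) = (-25/8 + 220)*(14 - 167) = (1735/8)*(-153) = -265455/8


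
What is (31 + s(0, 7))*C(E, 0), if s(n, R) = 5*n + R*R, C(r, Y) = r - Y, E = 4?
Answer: 320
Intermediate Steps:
s(n, R) = R**2 + 5*n (s(n, R) = 5*n + R**2 = R**2 + 5*n)
(31 + s(0, 7))*C(E, 0) = (31 + (7**2 + 5*0))*(4 - 1*0) = (31 + (49 + 0))*(4 + 0) = (31 + 49)*4 = 80*4 = 320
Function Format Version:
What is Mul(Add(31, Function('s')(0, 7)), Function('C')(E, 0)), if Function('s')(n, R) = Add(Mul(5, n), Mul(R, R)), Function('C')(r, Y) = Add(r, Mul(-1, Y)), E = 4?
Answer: 320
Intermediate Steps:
Function('s')(n, R) = Add(Pow(R, 2), Mul(5, n)) (Function('s')(n, R) = Add(Mul(5, n), Pow(R, 2)) = Add(Pow(R, 2), Mul(5, n)))
Mul(Add(31, Function('s')(0, 7)), Function('C')(E, 0)) = Mul(Add(31, Add(Pow(7, 2), Mul(5, 0))), Add(4, Mul(-1, 0))) = Mul(Add(31, Add(49, 0)), Add(4, 0)) = Mul(Add(31, 49), 4) = Mul(80, 4) = 320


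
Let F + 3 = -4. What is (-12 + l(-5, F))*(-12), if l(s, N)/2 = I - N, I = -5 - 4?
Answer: 192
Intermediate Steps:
F = -7 (F = -3 - 4 = -7)
I = -9
l(s, N) = -18 - 2*N (l(s, N) = 2*(-9 - N) = -18 - 2*N)
(-12 + l(-5, F))*(-12) = (-12 + (-18 - 2*(-7)))*(-12) = (-12 + (-18 + 14))*(-12) = (-12 - 4)*(-12) = -16*(-12) = 192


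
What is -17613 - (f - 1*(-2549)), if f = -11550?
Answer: -8612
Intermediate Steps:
-17613 - (f - 1*(-2549)) = -17613 - (-11550 - 1*(-2549)) = -17613 - (-11550 + 2549) = -17613 - 1*(-9001) = -17613 + 9001 = -8612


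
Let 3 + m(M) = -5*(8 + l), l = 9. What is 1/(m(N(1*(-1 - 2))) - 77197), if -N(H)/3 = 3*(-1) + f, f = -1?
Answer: -1/77285 ≈ -1.2939e-5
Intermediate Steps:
N(H) = 12 (N(H) = -3*(3*(-1) - 1) = -3*(-3 - 1) = -3*(-4) = 12)
m(M) = -88 (m(M) = -3 - 5*(8 + 9) = -3 - 5*17 = -3 - 85 = -88)
1/(m(N(1*(-1 - 2))) - 77197) = 1/(-88 - 77197) = 1/(-77285) = -1/77285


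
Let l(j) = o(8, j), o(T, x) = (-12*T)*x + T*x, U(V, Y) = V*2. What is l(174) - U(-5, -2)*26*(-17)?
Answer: -19732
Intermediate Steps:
U(V, Y) = 2*V
o(T, x) = -11*T*x (o(T, x) = -12*T*x + T*x = -11*T*x)
l(j) = -88*j (l(j) = -11*8*j = -88*j)
l(174) - U(-5, -2)*26*(-17) = -88*174 - (2*(-5))*26*(-17) = -15312 - (-10*26)*(-17) = -15312 - (-260)*(-17) = -15312 - 1*4420 = -15312 - 4420 = -19732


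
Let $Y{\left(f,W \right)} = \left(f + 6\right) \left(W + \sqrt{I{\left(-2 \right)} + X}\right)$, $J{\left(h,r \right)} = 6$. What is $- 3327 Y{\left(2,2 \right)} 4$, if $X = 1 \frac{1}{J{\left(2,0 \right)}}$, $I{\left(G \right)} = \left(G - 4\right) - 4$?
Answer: $-212928 - 17744 i \sqrt{354} \approx -2.1293 \cdot 10^{5} - 3.3385 \cdot 10^{5} i$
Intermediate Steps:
$I{\left(G \right)} = -8 + G$ ($I{\left(G \right)} = \left(-4 + G\right) - 4 = -8 + G$)
$X = \frac{1}{6}$ ($X = 1 \cdot \frac{1}{6} = \frac{1}{6} \approx 0.16667$)
$Y{\left(f,W \right)} = \left(6 + f\right) \left(W + \frac{i \sqrt{354}}{6}\right)$ ($Y{\left(f,W \right)} = \left(f + 6\right) \left(W + \sqrt{\left(-8 - 2\right) + \frac{1}{6}}\right) = \left(6 + f\right) \left(W + \sqrt{-10 + \frac{1}{6}}\right) = \left(6 + f\right) \left(W + \sqrt{- \frac{59}{6}}\right) = \left(6 + f\right) \left(W + \frac{i \sqrt{354}}{6}\right)$)
$- 3327 Y{\left(2,2 \right)} 4 = - 3327 \left(6 \cdot 2 + i \sqrt{354} + 2 \cdot 2 + \frac{1}{6} i 2 \sqrt{354}\right) 4 = - 3327 \left(12 + i \sqrt{354} + 4 + \frac{i \sqrt{354}}{3}\right) 4 = - 3327 \left(16 + \frac{4 i \sqrt{354}}{3}\right) 4 = - 3327 \left(64 + \frac{16 i \sqrt{354}}{3}\right) = -212928 - 17744 i \sqrt{354}$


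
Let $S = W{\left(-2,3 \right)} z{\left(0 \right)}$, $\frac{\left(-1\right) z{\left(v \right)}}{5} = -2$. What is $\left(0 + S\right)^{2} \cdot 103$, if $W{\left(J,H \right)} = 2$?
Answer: $41200$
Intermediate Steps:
$z{\left(v \right)} = 10$ ($z{\left(v \right)} = \left(-5\right) \left(-2\right) = 10$)
$S = 20$ ($S = 2 \cdot 10 = 20$)
$\left(0 + S\right)^{2} \cdot 103 = \left(0 + 20\right)^{2} \cdot 103 = 20^{2} \cdot 103 = 400 \cdot 103 = 41200$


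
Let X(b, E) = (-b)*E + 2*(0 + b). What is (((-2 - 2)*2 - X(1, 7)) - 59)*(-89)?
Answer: 5518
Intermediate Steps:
X(b, E) = 2*b - E*b (X(b, E) = -E*b + 2*b = 2*b - E*b)
(((-2 - 2)*2 - X(1, 7)) - 59)*(-89) = (((-2 - 2)*2 - (2 - 1*7)) - 59)*(-89) = ((-4*2 - (2 - 7)) - 59)*(-89) = ((-8 - (-5)) - 59)*(-89) = ((-8 - 1*(-5)) - 59)*(-89) = ((-8 + 5) - 59)*(-89) = (-3 - 59)*(-89) = -62*(-89) = 5518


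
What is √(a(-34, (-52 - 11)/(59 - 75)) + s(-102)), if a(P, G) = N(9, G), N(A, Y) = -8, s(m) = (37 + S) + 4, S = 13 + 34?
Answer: 4*√5 ≈ 8.9443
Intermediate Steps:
S = 47
s(m) = 88 (s(m) = (37 + 47) + 4 = 84 + 4 = 88)
a(P, G) = -8
√(a(-34, (-52 - 11)/(59 - 75)) + s(-102)) = √(-8 + 88) = √80 = 4*√5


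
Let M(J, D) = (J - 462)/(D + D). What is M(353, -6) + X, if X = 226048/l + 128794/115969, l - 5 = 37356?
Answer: 844583438933/51992613708 ≈ 16.244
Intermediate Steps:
M(J, D) = (-462 + J)/(2*D) (M(J, D) = (-462 + J)/((2*D)) = (-462 + J)*(1/(2*D)) = (-462 + J)/(2*D))
l = 37361 (l = 5 + 37356 = 37361)
X = 31026433146/4332717809 (X = 226048/37361 + 128794/115969 = 31026433146/4332717809 ≈ 7.1610)
M(353, -6) + X = (1/2)*(-462 + 353)/(-6) + 31026433146/4332717809 = (1/2)*(-1/6)*(-109) + 31026433146/4332717809 = 109/12 + 31026433146/4332717809 = 844583438933/51992613708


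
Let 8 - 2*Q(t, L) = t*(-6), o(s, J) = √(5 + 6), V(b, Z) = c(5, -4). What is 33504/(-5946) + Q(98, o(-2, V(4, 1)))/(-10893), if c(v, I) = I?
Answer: -61121830/10794963 ≈ -5.6621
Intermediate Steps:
V(b, Z) = -4
o(s, J) = √11
Q(t, L) = 4 + 3*t (Q(t, L) = 4 - t*(-6)/2 = 4 - (-3)*t = 4 + 3*t)
33504/(-5946) + Q(98, o(-2, V(4, 1)))/(-10893) = 33504/(-5946) + (4 + 3*98)/(-10893) = 33504*(-1/5946) + (4 + 294)*(-1/10893) = -5584/991 + 298*(-1/10893) = -5584/991 - 298/10893 = -61121830/10794963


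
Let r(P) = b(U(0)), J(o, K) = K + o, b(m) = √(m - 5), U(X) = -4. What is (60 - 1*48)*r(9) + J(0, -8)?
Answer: -8 + 36*I ≈ -8.0 + 36.0*I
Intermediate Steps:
b(m) = √(-5 + m)
r(P) = 3*I (r(P) = √(-5 - 4) = √(-9) = 3*I)
(60 - 1*48)*r(9) + J(0, -8) = (60 - 1*48)*(3*I) + (-8 + 0) = (60 - 48)*(3*I) - 8 = 12*(3*I) - 8 = 36*I - 8 = -8 + 36*I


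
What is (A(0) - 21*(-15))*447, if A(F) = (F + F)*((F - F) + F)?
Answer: 140805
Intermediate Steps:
A(F) = 2*F² (A(F) = (2*F)*(0 + F) = (2*F)*F = 2*F²)
(A(0) - 21*(-15))*447 = (2*0² - 21*(-15))*447 = (2*0 + 315)*447 = (0 + 315)*447 = 315*447 = 140805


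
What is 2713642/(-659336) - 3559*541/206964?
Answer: -57222633271/4264337997 ≈ -13.419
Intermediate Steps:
2713642/(-659336) - 3559*541/206964 = 2713642*(-1/659336) - 1925419*1/206964 = -1356821/329668 - 1925419/206964 = -57222633271/4264337997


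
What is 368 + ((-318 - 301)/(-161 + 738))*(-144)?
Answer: 301472/577 ≈ 522.48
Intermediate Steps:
368 + ((-318 - 301)/(-161 + 738))*(-144) = 368 - 619/577*(-144) = 368 + 89136/577 = 301472/577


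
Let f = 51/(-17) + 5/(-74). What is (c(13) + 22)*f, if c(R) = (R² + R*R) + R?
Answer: -84671/74 ≈ -1144.2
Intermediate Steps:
f = -227/74 (f = 51*(-1/17) + 5*(-1/74) = -3 - 5/74 = -227/74 ≈ -3.0676)
c(R) = R + 2*R² (c(R) = (R² + R²) + R = 2*R² + R = R + 2*R²)
(c(13) + 22)*f = (13*(1 + 2*13) + 22)*(-227/74) = (13*(1 + 26) + 22)*(-227/74) = (13*27 + 22)*(-227/74) = (351 + 22)*(-227/74) = 373*(-227/74) = -84671/74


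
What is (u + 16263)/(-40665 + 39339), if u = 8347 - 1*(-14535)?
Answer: -39145/1326 ≈ -29.521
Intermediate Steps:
u = 22882 (u = 8347 + 14535 = 22882)
(u + 16263)/(-40665 + 39339) = (22882 + 16263)/(-40665 + 39339) = 39145/(-1326) = 39145*(-1/1326) = -39145/1326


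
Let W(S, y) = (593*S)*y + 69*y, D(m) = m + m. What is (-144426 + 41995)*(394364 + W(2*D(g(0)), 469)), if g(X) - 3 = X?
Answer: -385563497599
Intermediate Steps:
g(X) = 3 + X
D(m) = 2*m
W(S, y) = 69*y + 593*S*y (W(S, y) = 593*S*y + 69*y = 69*y + 593*S*y)
(-144426 + 41995)*(394364 + W(2*D(g(0)), 469)) = (-144426 + 41995)*(394364 + 469*(69 + 593*(2*(2*(3 + 0))))) = -102431*(394364 + 469*(69 + 593*(2*(2*3)))) = -102431*(394364 + 469*(69 + 593*(2*6))) = -102431*(394364 + 469*(69 + 593*12)) = -102431*(394364 + 469*(69 + 7116)) = -102431*(394364 + 469*7185) = -102431*(394364 + 3369765) = -102431*3764129 = -385563497599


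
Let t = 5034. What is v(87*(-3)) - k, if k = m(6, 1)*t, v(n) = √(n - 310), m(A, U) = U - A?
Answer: 25170 + I*√571 ≈ 25170.0 + 23.896*I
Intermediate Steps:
v(n) = √(-310 + n)
k = -25170 (k = (1 - 1*6)*5034 = (1 - 6)*5034 = -5*5034 = -25170)
v(87*(-3)) - k = √(-310 + 87*(-3)) - 1*(-25170) = √(-310 - 261) + 25170 = √(-571) + 25170 = I*√571 + 25170 = 25170 + I*√571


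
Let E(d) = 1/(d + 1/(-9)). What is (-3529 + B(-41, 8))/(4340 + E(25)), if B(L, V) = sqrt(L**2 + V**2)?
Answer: -790496/972169 + 224*sqrt(1745)/972169 ≈ -0.80350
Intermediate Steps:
E(d) = 1/(-1/9 + d) (E(d) = 1/(d - 1/9) = 1/(-1/9 + d))
(-3529 + B(-41, 8))/(4340 + E(25)) = (-3529 + sqrt((-41)**2 + 8**2))/(4340 + 9/(-1 + 9*25)) = (-3529 + sqrt(1681 + 64))/(4340 + 9/(-1 + 225)) = (-3529 + sqrt(1745))/(4340 + 9/224) = (-3529 + sqrt(1745))/(972169/224) = (-3529 + sqrt(1745))*(224/972169) = -790496/972169 + 224*sqrt(1745)/972169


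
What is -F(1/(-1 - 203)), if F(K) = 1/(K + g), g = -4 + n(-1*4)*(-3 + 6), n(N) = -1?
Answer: 204/1429 ≈ 0.14276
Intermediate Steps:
g = -7 (g = -4 - (-3 + 6) = -4 - 1*3 = -4 - 3 = -7)
F(K) = 1/(-7 + K) (F(K) = 1/(K - 7) = 1/(-7 + K))
-F(1/(-1 - 203)) = -1/(-7 + 1/(-1 - 203)) = -1/(-7 + 1/(-204)) = -1/(-7 - 1/204) = -1/(-1429/204) = -1*(-204/1429) = 204/1429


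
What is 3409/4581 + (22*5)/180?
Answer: 4139/3054 ≈ 1.3553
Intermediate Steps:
3409/4581 + (22*5)/180 = 3409*(1/4581) + 110*(1/180) = 3409/4581 + 11/18 = 4139/3054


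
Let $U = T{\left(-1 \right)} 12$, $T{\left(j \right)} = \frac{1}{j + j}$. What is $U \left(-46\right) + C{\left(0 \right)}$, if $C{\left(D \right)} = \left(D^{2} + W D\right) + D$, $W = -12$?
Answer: $276$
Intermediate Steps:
$C{\left(D \right)} = D^{2} - 11 D$ ($C{\left(D \right)} = \left(D^{2} - 12 D\right) + D = D^{2} - 11 D$)
$T{\left(j \right)} = \frac{1}{2 j}$
$U = -6$ ($U = \frac{1}{2 \left(-1\right)} 12 = \frac{1}{2} \left(-1\right) 12 = \left(- \frac{1}{2}\right) 12 = -6$)
$U \left(-46\right) + C{\left(0 \right)} = \left(-6\right) \left(-46\right) + 0 \left(-11 + 0\right) = 276 + 0 \left(-11\right) = 276 + 0 = 276$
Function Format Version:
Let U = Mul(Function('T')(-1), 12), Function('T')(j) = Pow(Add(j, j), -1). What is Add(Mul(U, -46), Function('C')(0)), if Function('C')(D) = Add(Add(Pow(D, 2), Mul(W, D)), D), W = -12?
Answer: 276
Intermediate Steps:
Function('C')(D) = Add(Pow(D, 2), Mul(-11, D)) (Function('C')(D) = Add(Add(Pow(D, 2), Mul(-12, D)), D) = Add(Pow(D, 2), Mul(-11, D)))
Function('T')(j) = Mul(Rational(1, 2), Pow(j, -1)) (Function('T')(j) = Pow(Mul(2, j), -1) = Mul(Rational(1, 2), Pow(j, -1)))
U = -6 (U = Mul(Mul(Rational(1, 2), Pow(-1, -1)), 12) = Mul(Mul(Rational(1, 2), -1), 12) = Mul(Rational(-1, 2), 12) = -6)
Add(Mul(U, -46), Function('C')(0)) = Add(Mul(-6, -46), Mul(0, Add(-11, 0))) = Add(276, Mul(0, -11)) = Add(276, 0) = 276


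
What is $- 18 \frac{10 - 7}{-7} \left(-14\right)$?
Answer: $-108$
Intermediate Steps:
$- 18 \frac{10 - 7}{-7} \left(-14\right) = - 18 \cdot 3 \left(- \frac{1}{7}\right) \left(-14\right) = \left(-18\right) \left(- \frac{3}{7}\right) \left(-14\right) = \frac{54}{7} \left(-14\right) = -108$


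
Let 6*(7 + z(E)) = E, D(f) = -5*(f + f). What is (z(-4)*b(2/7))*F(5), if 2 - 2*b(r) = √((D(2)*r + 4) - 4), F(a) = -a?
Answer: 115/3 - 115*I*√70/21 ≈ 38.333 - 45.817*I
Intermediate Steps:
D(f) = -10*f
z(E) = -7 + E/6
b(r) = 1 - √5*√(-r) (b(r) = 1 - √(((-10*2)*r + 4) - 4)/2 = 1 - √((-20*r + 4) - 4)/2 = 1 - √((4 - 20*r) - 4)/2 = 1 - 2*√5*√(-r)/2 = 1 - √5*√(-r))
(z(-4)*b(2/7))*F(5) = ((-7 + (⅙)*(-4))*(1 - √5*√(-2/7)))*(-1*5) = ((-7 - ⅔)*(1 - √5*√(-2/7)))*(-5) = -23*(1 - √5*√(-1*2/7))/3*(-5) = -23*(1 - √5*√(-2/7))/3*(-5) = -23*(1 - √5*I*√14/7)/3*(-5) = -23*(1 - I*√70/7)/3*(-5) = (-23/3 + 23*I*√70/21)*(-5) = 115/3 - 115*I*√70/21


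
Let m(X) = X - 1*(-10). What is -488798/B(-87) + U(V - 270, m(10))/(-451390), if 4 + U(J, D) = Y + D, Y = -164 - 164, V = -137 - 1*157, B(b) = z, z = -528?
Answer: 55159673489/59583480 ≈ 925.75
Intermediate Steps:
B(b) = -528
V = -294 (V = -137 - 157 = -294)
m(X) = 10 + X (m(X) = X + 10 = 10 + X)
Y = -328
U(J, D) = -332 + D (U(J, D) = -4 + (-328 + D) = -332 + D)
-488798/B(-87) + U(V - 270, m(10))/(-451390) = -488798/(-528) + (-332 + (10 + 10))/(-451390) = -488798*(-1/528) + (-332 + 20)*(-1/451390) = 244399/264 - 312*(-1/451390) = 244399/264 + 156/225695 = 55159673489/59583480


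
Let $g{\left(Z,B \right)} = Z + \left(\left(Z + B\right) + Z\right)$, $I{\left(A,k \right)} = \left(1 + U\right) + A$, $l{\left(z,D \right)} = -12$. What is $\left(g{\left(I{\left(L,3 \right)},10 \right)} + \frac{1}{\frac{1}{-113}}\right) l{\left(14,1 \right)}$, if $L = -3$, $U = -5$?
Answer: $1488$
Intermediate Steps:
$I{\left(A,k \right)} = -4 + A$ ($I{\left(A,k \right)} = \left(1 - 5\right) + A = -4 + A$)
$g{\left(Z,B \right)} = B + 3 Z$ ($g{\left(Z,B \right)} = Z + \left(\left(B + Z\right) + Z\right) = Z + \left(B + 2 Z\right) = B + 3 Z$)
$\left(g{\left(I{\left(L,3 \right)},10 \right)} + \frac{1}{\frac{1}{-113}}\right) l{\left(14,1 \right)} = \left(\left(10 + 3 \left(-4 - 3\right)\right) + \frac{1}{\frac{1}{-113}}\right) \left(-12\right) = \left(\left(10 + 3 \left(-7\right)\right) + \frac{1}{- \frac{1}{113}}\right) \left(-12\right) = \left(\left(10 - 21\right) - 113\right) \left(-12\right) = \left(-11 - 113\right) \left(-12\right) = \left(-124\right) \left(-12\right) = 1488$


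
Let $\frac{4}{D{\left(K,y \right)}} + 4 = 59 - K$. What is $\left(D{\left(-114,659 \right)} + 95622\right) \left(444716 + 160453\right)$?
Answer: $\frac{9779604870618}{169} \approx 5.7868 \cdot 10^{10}$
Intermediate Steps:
$D{\left(K,y \right)} = \frac{4}{55 - K}$ ($D{\left(K,y \right)} = \frac{4}{-4 - \left(-59 + K\right)} = \frac{4}{55 - K}$)
$\left(D{\left(-114,659 \right)} + 95622\right) \left(444716 + 160453\right) = \left(- \frac{4}{-55 - 114} + 95622\right) \left(444716 + 160453\right) = \left(- \frac{4}{-169} + 95622\right) 605169 = \left(\left(-4\right) \left(- \frac{1}{169}\right) + 95622\right) 605169 = \left(\frac{4}{169} + 95622\right) 605169 = \frac{16160122}{169} \cdot 605169 = \frac{9779604870618}{169}$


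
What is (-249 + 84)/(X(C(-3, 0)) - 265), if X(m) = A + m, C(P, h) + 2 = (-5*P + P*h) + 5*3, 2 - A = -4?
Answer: 5/7 ≈ 0.71429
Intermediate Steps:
A = 6 (A = 2 - 1*(-4) = 2 + 4 = 6)
C(P, h) = 13 - 5*P + P*h (C(P, h) = -2 + ((-5*P + P*h) + 5*3) = -2 + ((-5*P + P*h) + 15) = -2 + (15 - 5*P + P*h) = 13 - 5*P + P*h)
X(m) = 6 + m
(-249 + 84)/(X(C(-3, 0)) - 265) = (-249 + 84)/((6 + (13 - 5*(-3) - 3*0)) - 265) = -165/((6 + (13 + 15 + 0)) - 265) = -165/((6 + 28) - 265) = -165/(34 - 265) = -165/(-231) = -165*(-1/231) = 5/7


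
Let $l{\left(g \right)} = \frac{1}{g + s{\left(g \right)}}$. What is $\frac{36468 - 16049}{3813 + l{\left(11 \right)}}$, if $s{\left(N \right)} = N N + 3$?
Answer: $\frac{2756565}{514756} \approx 5.3551$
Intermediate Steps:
$s{\left(N \right)} = 3 + N^{2}$ ($s{\left(N \right)} = N^{2} + 3 = 3 + N^{2}$)
$l{\left(g \right)} = \frac{1}{3 + g + g^{2}}$ ($l{\left(g \right)} = \frac{1}{g + \left(3 + g^{2}\right)} = \frac{1}{3 + g + g^{2}}$)
$\frac{36468 - 16049}{3813 + l{\left(11 \right)}} = \frac{36468 - 16049}{3813 + \frac{1}{3 + 11 + 11^{2}}} = \frac{20419}{3813 + \frac{1}{3 + 11 + 121}} = \frac{20419}{3813 + \frac{1}{135}} = \frac{20419}{\frac{514756}{135}} = 20419 \cdot \frac{135}{514756} = \frac{2756565}{514756}$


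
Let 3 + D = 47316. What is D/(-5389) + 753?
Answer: 4010604/5389 ≈ 744.22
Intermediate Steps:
D = 47313 (D = -3 + 47316 = 47313)
D/(-5389) + 753 = 47313/(-5389) + 753 = 47313*(-1/5389) + 753 = -47313/5389 + 753 = 4010604/5389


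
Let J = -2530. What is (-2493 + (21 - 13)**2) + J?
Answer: -4959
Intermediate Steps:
(-2493 + (21 - 13)**2) + J = (-2493 + (21 - 13)**2) - 2530 = (-2493 + 8**2) - 2530 = (-2493 + 64) - 2530 = -2429 - 2530 = -4959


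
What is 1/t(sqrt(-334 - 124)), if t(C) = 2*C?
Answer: -I*sqrt(458)/916 ≈ -0.023363*I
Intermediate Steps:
1/t(sqrt(-334 - 124)) = 1/(2*sqrt(-334 - 124)) = 1/(2*sqrt(-458)) = 1/(2*(I*sqrt(458))) = 1/(2*I*sqrt(458)) = -I*sqrt(458)/916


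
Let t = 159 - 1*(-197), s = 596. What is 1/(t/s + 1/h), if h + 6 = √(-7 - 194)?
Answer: 3009651/1740346 + 22201*I*√201/1740346 ≈ 1.7293 + 0.18086*I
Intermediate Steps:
h = -6 + I*√201 (h = -6 + √(-7 - 194) = -6 + √(-201) = -6 + I*√201 ≈ -6.0 + 14.177*I)
t = 356 (t = 159 + 197 = 356)
1/(t/s + 1/h) = 1/(356/596 + 1/(-6 + I*√201)) = 1/(356*(1/596) + 1/(-6 + I*√201)) = 1/(89/149 + 1/(-6 + I*√201))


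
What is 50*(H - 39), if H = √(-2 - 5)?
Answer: -1950 + 50*I*√7 ≈ -1950.0 + 132.29*I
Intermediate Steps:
H = I*√7 (H = √(-7) = I*√7 ≈ 2.6458*I)
50*(H - 39) = 50*(I*√7 - 39) = 50*(-39 + I*√7) = -1950 + 50*I*√7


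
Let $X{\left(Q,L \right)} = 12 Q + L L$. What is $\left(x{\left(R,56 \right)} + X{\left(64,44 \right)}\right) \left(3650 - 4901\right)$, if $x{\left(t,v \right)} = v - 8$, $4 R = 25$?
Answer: $-3442752$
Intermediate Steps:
$R = \frac{25}{4}$ ($R = \frac{1}{4} \cdot 25 = \frac{25}{4} \approx 6.25$)
$X{\left(Q,L \right)} = L^{2} + 12 Q$ ($X{\left(Q,L \right)} = 12 Q + L^{2} = L^{2} + 12 Q$)
$x{\left(t,v \right)} = -8 + v$
$\left(x{\left(R,56 \right)} + X{\left(64,44 \right)}\right) \left(3650 - 4901\right) = \left(\left(-8 + 56\right) + \left(44^{2} + 12 \cdot 64\right)\right) \left(3650 - 4901\right) = \left(48 + \left(1936 + 768\right)\right) \left(-1251\right) = \left(48 + 2704\right) \left(-1251\right) = 2752 \left(-1251\right) = -3442752$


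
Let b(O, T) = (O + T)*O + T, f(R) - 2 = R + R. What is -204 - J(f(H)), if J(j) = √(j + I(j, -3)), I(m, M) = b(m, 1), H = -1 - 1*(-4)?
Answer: -213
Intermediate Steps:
H = 3 (H = -1 + 4 = 3)
f(R) = 2 + 2*R (f(R) = 2 + (R + R) = 2 + 2*R)
b(O, T) = T + O*(O + T) (b(O, T) = O*(O + T) + T = T + O*(O + T))
I(m, M) = 1 + m + m² (I(m, M) = 1 + m² + m*1 = 1 + m² + m = 1 + m + m²)
J(j) = √(1 + j² + 2*j) (J(j) = √(j + (1 + j + j²)) = √(1 + j² + 2*j))
-204 - J(f(H)) = -204 - √(1 + (2 + 2*3)² + 2*(2 + 2*3)) = -204 - √(1 + (2 + 6)² + 2*(2 + 6)) = -204 - √(1 + 8² + 2*8) = -204 - √(1 + 64 + 16) = -204 - √81 = -204 - 1*9 = -204 - 9 = -213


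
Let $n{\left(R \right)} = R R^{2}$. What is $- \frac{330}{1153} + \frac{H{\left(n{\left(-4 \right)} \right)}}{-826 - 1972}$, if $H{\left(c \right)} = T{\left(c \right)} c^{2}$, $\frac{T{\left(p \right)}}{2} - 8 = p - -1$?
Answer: $\frac{259286170}{1613047} \approx 160.74$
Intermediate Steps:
$T{\left(p \right)} = 18 + 2 p$ ($T{\left(p \right)} = 16 + 2 \left(p - -1\right) = 16 + 2 \left(p + 1\right) = 16 + 2 \left(1 + p\right) = 16 + \left(2 + 2 p\right) = 18 + 2 p$)
$n{\left(R \right)} = R^{3}$
$H{\left(c \right)} = c^{2} \left(18 + 2 c\right)$ ($H{\left(c \right)} = \left(18 + 2 c\right) c^{2} = c^{2} \left(18 + 2 c\right)$)
$- \frac{330}{1153} + \frac{H{\left(n{\left(-4 \right)} \right)}}{-826 - 1972} = - \frac{330}{1153} + \frac{2 \left(\left(-4\right)^{3}\right)^{2} \left(9 + \left(-4\right)^{3}\right)}{-826 - 1972} = \left(-330\right) \frac{1}{1153} + \frac{2 \left(-64\right)^{2} \left(9 - 64\right)}{-826 - 1972} = - \frac{330}{1153} + \frac{2 \cdot 4096 \left(-55\right)}{-2798} = - \frac{330}{1153} - - \frac{225280}{1399} = - \frac{330}{1153} + \frac{225280}{1399} = \frac{259286170}{1613047}$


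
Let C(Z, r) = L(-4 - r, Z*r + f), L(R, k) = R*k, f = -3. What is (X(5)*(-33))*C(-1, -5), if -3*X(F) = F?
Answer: 110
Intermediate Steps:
X(F) = -F/3
C(Z, r) = (-4 - r)*(-3 + Z*r) (C(Z, r) = (-4 - r)*(Z*r - 3) = (-4 - r)*(-3 + Z*r))
(X(5)*(-33))*C(-1, -5) = (-1/3*5*(-33))*(-(-3 - 1*(-5))*(4 - 5)) = (-5/3*(-33))*(-1*(-3 + 5)*(-1)) = 55*(-1*2*(-1)) = 55*2 = 110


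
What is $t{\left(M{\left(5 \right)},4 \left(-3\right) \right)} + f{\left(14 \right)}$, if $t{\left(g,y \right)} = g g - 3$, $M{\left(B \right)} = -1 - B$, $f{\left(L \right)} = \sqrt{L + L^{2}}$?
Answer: $33 + \sqrt{210} \approx 47.491$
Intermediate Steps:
$t{\left(g,y \right)} = -3 + g^{2}$ ($t{\left(g,y \right)} = g^{2} - 3 = -3 + g^{2}$)
$t{\left(M{\left(5 \right)},4 \left(-3\right) \right)} + f{\left(14 \right)} = \left(-3 + \left(-1 - 5\right)^{2}\right) + \sqrt{14 \left(1 + 14\right)} = \left(-3 + \left(-1 - 5\right)^{2}\right) + \sqrt{14 \cdot 15} = \left(-3 + \left(-6\right)^{2}\right) + \sqrt{210} = \left(-3 + 36\right) + \sqrt{210} = 33 + \sqrt{210}$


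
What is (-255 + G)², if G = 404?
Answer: 22201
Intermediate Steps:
(-255 + G)² = (-255 + 404)² = 149² = 22201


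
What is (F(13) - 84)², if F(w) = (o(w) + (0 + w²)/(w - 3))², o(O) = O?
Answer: 6561162001/10000 ≈ 6.5612e+5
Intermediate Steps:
F(w) = (w + w²/(-3 + w))² (F(w) = (w + (0 + w²)/(w - 3))² = (w + w²/(-3 + w))²)
(F(13) - 84)² = (13²*(-3 + 2*13)²/(-3 + 13)² - 84)² = (169*(-3 + 26)²/10² - 84)² = (169*(1/100)*23² - 84)² = (169*(1/100)*529 - 84)² = (89401/100 - 84)² = (81001/100)² = 6561162001/10000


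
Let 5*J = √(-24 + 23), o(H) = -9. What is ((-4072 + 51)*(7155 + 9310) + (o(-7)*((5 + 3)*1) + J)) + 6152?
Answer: -66199685 + I/5 ≈ -6.62e+7 + 0.2*I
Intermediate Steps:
J = I/5 (J = √(-24 + 23)/5 = √(-1)/5 = I/5 ≈ 0.2*I)
((-4072 + 51)*(7155 + 9310) + (o(-7)*((5 + 3)*1) + J)) + 6152 = ((-4072 + 51)*(7155 + 9310) + (-9*(5 + 3) + I/5)) + 6152 = (-4021*16465 + (-72 + I/5)) + 6152 = (-66205765 + (-9*8 + I/5)) + 6152 = (-66205765 + (-72 + I/5)) + 6152 = (-66205837 + I/5) + 6152 = -66199685 + I/5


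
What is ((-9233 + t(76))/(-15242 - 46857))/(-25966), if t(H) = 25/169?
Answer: -780176/136253092573 ≈ -5.7259e-6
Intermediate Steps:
t(H) = 25/169 (t(H) = 25*(1/169) = 25/169)
((-9233 + t(76))/(-15242 - 46857))/(-25966) = ((-9233 + 25/169)/(-15242 - 46857))/(-25966) = -1560352/169/(-62099)*(-1/25966) = -1560352/169*(-1/62099)*(-1/25966) = (1560352/10494731)*(-1/25966) = -780176/136253092573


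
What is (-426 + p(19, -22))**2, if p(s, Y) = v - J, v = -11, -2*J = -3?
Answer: 769129/4 ≈ 1.9228e+5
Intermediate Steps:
J = 3/2 (J = -1/2*(-3) = 3/2 ≈ 1.5000)
p(s, Y) = -25/2 (p(s, Y) = -11 - 1*3/2 = -11 - 3/2 = -25/2)
(-426 + p(19, -22))**2 = (-426 - 25/2)**2 = (-877/2)**2 = 769129/4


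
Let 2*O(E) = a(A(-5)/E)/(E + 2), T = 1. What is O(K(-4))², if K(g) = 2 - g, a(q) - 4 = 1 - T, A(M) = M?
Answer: 1/16 ≈ 0.062500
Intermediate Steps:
a(q) = 4 (a(q) = 4 + (1 - 1*1) = 4 + (1 - 1) = 4 + 0 = 4)
O(E) = 2/(2 + E) (O(E) = (4/(E + 2))/2 = (4/(2 + E))/2 = 2/(2 + E))
O(K(-4))² = (2/(2 + (2 - 1*(-4))))² = (2/(2 + (2 + 4)))² = (2/(2 + 6))² = (2/8)² = (2*(⅛))² = (¼)² = 1/16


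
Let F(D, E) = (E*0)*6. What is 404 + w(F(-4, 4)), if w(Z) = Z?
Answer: 404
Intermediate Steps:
F(D, E) = 0 (F(D, E) = 0*6 = 0)
404 + w(F(-4, 4)) = 404 + 0 = 404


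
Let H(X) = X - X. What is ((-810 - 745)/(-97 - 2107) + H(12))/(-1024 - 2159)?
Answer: -1555/7015332 ≈ -0.00022166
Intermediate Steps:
H(X) = 0
((-810 - 745)/(-97 - 2107) + H(12))/(-1024 - 2159) = ((-810 - 745)/(-97 - 2107) + 0)/(-1024 - 2159) = (-1555/(-2204) + 0)/(-3183) = (-1555*(-1/2204) + 0)*(-1/3183) = (1555/2204 + 0)*(-1/3183) = (1555/2204)*(-1/3183) = -1555/7015332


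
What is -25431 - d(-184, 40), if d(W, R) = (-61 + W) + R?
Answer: -25226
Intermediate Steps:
d(W, R) = -61 + R + W
-25431 - d(-184, 40) = -25431 - (-61 + 40 - 184) = -25431 - 1*(-205) = -25431 + 205 = -25226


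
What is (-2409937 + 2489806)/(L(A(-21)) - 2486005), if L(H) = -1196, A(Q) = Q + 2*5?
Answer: -26623/829067 ≈ -0.032112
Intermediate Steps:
A(Q) = 10 + Q (A(Q) = Q + 10 = 10 + Q)
(-2409937 + 2489806)/(L(A(-21)) - 2486005) = (-2409937 + 2489806)/(-1196 - 2486005) = 79869/(-2487201) = 79869*(-1/2487201) = -26623/829067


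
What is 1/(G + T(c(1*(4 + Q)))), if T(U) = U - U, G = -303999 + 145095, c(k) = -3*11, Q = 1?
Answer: -1/158904 ≈ -6.2931e-6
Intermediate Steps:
c(k) = -33
G = -158904
T(U) = 0
1/(G + T(c(1*(4 + Q)))) = 1/(-158904 + 0) = 1/(-158904) = -1/158904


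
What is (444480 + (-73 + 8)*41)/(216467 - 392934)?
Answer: -441815/176467 ≈ -2.5037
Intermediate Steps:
(444480 + (-73 + 8)*41)/(216467 - 392934) = (444480 - 65*41)/(-176467) = (444480 - 2665)*(-1/176467) = 441815*(-1/176467) = -441815/176467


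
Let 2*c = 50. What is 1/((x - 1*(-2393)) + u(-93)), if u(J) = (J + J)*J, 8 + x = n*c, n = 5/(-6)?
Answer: 6/117973 ≈ 5.0859e-5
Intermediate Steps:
n = -⅚ (n = 5*(-⅙) = -⅚ ≈ -0.83333)
c = 25 (c = (½)*50 = 25)
x = -173/6 (x = -8 - ⅚*25 = -8 - 125/6 = -173/6 ≈ -28.833)
u(J) = 2*J² (u(J) = (2*J)*J = 2*J²)
1/((x - 1*(-2393)) + u(-93)) = 1/((-173/6 - 1*(-2393)) + 2*(-93)²) = 1/((-173/6 + 2393) + 2*8649) = 1/(14185/6 + 17298) = 1/(117973/6) = 6/117973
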